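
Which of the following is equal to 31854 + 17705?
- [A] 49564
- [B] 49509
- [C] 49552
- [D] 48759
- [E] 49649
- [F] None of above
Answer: F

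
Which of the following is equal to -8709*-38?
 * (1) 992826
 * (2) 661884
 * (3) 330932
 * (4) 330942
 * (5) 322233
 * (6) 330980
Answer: 4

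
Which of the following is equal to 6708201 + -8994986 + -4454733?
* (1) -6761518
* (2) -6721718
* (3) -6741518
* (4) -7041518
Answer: 3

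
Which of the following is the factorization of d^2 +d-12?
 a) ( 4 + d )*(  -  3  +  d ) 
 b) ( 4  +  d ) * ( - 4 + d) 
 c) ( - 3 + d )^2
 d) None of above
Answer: a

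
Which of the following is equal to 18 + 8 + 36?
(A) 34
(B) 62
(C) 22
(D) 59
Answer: B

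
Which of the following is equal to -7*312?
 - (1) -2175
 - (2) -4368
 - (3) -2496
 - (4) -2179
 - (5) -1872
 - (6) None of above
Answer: 6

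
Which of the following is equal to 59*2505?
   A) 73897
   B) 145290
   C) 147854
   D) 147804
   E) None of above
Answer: E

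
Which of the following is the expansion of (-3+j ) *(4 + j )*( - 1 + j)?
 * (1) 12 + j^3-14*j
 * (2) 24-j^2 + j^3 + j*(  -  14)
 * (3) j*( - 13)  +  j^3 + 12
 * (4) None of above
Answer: 3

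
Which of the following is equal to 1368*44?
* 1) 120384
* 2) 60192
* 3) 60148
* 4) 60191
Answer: 2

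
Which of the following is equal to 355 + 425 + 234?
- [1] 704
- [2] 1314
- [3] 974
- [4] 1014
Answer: 4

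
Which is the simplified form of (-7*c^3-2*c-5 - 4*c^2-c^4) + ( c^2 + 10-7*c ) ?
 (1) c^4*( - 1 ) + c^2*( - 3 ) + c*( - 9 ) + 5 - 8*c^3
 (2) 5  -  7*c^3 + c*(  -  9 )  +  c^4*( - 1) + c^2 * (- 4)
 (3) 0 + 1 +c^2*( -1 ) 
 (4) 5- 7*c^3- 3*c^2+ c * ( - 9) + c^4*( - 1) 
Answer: 4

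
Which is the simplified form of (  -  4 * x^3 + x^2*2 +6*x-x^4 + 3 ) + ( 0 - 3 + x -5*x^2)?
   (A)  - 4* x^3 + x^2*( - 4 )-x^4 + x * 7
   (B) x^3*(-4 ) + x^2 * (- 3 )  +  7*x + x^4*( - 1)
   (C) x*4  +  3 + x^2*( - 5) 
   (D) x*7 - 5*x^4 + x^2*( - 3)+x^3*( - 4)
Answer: B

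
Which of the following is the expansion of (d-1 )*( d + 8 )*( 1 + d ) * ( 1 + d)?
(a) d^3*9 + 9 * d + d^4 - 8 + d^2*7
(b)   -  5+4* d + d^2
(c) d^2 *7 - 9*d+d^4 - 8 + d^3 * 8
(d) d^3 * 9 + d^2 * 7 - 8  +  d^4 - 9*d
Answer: d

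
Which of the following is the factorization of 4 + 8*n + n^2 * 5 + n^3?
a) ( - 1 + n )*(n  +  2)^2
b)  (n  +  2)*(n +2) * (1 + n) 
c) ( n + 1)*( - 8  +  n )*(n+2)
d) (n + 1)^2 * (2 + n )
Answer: b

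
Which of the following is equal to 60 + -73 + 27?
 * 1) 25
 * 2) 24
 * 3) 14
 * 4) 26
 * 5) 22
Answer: 3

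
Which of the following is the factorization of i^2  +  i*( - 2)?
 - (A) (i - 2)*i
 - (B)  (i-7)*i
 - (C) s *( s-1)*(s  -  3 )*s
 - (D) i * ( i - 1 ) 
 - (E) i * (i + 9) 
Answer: A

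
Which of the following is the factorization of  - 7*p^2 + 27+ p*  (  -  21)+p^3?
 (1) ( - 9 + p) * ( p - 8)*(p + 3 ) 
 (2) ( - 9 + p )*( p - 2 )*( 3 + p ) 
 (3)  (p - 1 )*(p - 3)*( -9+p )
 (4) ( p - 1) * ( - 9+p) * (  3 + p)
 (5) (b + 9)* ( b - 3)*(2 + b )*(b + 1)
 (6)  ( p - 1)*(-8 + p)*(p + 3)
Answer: 4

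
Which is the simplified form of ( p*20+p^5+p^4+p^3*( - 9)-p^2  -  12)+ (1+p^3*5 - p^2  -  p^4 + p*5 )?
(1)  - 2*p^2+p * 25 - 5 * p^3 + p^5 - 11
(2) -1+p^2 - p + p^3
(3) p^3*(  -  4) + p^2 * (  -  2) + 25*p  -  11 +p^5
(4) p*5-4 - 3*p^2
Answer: 3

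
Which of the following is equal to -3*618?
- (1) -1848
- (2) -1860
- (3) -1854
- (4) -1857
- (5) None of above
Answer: 3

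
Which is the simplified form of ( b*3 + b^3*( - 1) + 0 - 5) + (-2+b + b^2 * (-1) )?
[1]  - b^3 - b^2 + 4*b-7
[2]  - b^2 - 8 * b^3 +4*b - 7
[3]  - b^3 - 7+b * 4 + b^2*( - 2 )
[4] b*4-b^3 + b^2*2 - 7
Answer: 1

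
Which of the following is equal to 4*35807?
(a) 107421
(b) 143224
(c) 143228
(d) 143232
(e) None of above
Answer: c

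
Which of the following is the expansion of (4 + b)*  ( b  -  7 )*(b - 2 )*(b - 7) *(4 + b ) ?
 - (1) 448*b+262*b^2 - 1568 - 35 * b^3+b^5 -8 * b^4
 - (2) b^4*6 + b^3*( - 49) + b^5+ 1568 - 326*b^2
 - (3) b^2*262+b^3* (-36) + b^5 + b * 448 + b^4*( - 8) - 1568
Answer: 1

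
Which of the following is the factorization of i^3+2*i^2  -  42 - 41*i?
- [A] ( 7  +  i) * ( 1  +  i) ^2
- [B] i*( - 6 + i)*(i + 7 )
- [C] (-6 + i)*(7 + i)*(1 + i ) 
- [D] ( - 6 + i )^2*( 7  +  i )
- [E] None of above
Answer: C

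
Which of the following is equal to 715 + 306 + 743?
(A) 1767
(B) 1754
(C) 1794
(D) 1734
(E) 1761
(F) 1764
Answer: F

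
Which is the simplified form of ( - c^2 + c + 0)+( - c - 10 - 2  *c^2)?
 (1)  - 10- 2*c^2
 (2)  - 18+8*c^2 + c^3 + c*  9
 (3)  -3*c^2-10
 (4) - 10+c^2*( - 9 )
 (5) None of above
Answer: 3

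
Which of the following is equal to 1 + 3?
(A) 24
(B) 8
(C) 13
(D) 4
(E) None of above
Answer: D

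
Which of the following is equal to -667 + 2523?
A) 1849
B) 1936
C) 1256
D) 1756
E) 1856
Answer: E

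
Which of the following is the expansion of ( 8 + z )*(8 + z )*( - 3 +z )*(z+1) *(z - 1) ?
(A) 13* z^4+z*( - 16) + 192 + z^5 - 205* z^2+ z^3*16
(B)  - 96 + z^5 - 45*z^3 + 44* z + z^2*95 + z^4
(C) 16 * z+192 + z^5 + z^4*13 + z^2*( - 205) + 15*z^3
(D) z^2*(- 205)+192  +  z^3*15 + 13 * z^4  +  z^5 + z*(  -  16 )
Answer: D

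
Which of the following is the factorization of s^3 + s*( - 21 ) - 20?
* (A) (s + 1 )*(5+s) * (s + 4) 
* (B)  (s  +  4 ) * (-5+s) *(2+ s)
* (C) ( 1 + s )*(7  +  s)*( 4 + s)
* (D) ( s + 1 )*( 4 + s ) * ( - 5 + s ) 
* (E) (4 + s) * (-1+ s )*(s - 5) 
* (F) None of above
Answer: D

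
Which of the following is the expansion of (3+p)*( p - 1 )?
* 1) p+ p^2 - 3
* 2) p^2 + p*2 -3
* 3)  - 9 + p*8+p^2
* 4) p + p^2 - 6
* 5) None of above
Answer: 2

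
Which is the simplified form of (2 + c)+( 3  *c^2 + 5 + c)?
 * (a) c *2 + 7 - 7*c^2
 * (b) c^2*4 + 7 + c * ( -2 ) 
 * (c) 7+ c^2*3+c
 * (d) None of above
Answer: d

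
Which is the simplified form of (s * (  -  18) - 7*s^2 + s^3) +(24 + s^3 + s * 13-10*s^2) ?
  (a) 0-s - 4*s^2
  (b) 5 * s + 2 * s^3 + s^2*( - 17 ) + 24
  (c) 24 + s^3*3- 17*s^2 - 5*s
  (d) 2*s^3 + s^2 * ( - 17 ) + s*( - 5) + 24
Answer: d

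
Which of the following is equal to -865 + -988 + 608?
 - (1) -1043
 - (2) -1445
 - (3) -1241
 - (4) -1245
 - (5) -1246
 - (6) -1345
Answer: 4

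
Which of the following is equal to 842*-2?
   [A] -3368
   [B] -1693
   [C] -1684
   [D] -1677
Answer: C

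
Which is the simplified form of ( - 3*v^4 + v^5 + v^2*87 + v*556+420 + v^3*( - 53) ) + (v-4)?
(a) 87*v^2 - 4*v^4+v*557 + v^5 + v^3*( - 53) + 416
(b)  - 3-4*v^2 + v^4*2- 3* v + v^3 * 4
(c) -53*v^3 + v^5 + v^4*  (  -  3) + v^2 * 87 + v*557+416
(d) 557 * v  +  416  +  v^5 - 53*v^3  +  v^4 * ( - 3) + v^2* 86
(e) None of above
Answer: c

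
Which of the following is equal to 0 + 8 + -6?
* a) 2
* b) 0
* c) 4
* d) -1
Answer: a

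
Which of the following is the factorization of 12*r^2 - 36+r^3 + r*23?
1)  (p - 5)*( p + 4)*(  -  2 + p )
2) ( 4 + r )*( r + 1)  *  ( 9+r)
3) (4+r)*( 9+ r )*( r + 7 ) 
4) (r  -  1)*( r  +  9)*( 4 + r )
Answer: 4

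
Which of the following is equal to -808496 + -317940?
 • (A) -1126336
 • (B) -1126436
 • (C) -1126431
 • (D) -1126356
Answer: B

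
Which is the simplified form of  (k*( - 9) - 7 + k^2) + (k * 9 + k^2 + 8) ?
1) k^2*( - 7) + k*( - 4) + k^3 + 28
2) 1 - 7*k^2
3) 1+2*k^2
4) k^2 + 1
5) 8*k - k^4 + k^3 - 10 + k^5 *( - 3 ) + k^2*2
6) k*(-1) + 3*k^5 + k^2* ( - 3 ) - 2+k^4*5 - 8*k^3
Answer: 3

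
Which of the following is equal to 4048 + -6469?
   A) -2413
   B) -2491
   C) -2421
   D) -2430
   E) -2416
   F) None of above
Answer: C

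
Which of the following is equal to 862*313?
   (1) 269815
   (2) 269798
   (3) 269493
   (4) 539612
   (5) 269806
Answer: 5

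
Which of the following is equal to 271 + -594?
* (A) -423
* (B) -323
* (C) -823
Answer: B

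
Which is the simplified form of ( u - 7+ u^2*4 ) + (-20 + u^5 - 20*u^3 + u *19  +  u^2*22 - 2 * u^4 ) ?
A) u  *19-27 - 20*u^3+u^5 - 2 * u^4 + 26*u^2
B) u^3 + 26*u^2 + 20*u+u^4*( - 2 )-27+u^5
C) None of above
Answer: C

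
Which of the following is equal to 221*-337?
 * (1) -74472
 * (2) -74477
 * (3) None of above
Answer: 2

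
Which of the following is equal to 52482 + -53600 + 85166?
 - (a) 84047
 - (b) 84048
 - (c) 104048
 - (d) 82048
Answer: b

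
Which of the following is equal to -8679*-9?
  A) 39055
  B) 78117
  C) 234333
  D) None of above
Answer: D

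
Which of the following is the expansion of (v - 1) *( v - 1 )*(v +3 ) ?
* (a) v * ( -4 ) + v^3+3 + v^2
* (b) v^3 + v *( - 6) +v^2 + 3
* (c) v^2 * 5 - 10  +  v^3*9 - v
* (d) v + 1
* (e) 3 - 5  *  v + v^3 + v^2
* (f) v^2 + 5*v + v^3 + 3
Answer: e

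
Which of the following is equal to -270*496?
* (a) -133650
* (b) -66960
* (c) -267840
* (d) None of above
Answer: d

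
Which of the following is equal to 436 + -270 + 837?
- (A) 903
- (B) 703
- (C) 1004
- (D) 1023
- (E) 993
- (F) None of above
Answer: F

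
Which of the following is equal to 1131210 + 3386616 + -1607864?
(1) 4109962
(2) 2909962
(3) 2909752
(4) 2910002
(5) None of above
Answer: 2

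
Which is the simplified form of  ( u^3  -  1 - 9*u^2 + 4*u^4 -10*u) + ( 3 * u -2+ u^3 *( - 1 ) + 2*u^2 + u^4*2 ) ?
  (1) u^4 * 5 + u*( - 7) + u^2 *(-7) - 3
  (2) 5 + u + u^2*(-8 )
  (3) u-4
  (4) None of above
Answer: 4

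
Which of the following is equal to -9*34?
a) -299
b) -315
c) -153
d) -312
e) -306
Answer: e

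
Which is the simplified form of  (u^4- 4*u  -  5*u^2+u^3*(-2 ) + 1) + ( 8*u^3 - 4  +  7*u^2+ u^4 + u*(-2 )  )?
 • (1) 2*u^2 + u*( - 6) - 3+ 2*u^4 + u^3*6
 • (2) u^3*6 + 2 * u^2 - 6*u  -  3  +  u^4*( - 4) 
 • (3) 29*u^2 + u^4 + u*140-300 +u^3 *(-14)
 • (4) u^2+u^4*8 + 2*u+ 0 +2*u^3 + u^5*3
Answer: 1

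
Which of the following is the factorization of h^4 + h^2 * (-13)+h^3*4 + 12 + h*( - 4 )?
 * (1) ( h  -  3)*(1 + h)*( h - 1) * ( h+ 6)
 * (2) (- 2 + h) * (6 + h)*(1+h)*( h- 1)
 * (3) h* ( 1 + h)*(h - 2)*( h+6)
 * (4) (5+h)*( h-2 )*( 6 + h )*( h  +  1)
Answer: 2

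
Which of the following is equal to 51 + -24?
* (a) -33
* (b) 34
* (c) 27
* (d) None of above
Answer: c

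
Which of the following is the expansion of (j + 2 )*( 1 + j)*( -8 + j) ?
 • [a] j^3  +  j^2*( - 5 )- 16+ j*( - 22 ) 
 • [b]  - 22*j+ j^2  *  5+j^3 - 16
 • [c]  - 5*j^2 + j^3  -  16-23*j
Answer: a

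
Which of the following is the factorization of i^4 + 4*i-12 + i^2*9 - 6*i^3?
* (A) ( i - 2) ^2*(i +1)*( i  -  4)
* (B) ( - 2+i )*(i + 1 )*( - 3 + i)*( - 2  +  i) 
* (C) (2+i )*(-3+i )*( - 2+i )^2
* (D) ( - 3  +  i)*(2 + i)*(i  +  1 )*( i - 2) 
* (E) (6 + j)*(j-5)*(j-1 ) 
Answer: B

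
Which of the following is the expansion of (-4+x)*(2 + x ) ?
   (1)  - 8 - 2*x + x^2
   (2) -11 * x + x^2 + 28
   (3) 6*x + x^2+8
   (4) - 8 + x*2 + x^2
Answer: 1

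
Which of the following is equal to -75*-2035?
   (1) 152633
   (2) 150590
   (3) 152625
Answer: 3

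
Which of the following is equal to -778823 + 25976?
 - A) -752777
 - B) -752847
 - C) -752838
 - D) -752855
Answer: B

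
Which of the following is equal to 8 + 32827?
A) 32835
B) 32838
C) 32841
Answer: A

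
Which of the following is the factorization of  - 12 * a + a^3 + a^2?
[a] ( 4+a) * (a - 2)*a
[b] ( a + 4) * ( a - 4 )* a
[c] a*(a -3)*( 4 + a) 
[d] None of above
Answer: c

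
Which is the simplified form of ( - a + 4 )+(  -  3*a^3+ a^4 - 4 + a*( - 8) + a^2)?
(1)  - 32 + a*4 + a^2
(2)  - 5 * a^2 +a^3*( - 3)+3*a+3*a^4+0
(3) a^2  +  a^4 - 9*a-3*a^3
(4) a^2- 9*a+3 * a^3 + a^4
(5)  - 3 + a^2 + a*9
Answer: 3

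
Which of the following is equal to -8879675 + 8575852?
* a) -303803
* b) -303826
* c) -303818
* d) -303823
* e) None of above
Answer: d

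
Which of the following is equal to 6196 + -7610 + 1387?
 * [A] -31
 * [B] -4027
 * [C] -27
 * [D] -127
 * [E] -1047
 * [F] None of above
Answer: C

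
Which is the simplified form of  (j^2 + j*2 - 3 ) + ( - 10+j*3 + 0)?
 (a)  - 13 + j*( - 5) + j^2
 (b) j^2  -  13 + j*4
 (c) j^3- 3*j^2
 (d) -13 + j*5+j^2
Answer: d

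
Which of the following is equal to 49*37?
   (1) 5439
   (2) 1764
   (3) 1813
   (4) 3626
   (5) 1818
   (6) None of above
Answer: 3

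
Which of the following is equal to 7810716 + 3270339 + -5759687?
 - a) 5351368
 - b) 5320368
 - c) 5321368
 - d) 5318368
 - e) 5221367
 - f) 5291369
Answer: c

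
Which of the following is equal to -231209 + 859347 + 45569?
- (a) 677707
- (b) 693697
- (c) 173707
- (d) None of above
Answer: d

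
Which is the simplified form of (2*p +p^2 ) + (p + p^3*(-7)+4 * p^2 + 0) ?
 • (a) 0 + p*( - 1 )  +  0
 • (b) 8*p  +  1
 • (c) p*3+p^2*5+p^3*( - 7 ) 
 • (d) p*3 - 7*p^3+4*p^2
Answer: c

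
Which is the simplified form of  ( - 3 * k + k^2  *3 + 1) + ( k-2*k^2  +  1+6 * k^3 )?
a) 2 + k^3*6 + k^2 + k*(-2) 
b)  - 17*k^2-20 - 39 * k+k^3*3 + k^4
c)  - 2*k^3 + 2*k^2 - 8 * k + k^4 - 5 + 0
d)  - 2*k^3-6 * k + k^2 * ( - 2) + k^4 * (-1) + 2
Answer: a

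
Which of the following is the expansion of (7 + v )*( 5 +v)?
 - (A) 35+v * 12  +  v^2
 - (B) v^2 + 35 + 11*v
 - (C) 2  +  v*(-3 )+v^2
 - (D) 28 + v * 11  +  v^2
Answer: A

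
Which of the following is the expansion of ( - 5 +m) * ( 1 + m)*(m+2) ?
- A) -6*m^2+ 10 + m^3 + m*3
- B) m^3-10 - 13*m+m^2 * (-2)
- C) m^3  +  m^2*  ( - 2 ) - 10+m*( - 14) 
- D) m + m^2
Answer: B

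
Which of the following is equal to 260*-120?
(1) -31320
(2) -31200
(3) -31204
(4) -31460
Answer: 2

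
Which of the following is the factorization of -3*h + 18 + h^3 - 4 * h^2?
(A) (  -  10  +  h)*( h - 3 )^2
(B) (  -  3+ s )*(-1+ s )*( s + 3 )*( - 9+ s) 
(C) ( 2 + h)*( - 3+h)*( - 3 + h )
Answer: C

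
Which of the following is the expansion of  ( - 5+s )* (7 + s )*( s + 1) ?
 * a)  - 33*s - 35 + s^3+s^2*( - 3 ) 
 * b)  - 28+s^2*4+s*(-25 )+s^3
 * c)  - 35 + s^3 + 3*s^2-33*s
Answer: c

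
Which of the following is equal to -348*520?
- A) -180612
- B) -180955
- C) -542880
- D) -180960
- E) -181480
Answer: D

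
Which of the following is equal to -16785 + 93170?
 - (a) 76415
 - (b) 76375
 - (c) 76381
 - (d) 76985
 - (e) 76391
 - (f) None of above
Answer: f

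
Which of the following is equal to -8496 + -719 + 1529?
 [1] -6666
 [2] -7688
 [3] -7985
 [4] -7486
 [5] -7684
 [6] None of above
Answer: 6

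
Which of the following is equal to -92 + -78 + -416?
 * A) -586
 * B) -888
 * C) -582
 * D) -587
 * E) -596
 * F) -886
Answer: A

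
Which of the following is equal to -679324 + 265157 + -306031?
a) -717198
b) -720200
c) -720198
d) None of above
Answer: c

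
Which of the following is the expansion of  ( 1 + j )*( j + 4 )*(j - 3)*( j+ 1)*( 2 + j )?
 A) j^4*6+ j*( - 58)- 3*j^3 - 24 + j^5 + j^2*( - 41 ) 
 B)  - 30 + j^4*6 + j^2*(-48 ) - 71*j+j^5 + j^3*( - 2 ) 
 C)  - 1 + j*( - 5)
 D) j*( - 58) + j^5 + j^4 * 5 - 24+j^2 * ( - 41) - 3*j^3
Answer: D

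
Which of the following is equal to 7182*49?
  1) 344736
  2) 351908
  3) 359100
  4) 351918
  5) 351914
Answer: 4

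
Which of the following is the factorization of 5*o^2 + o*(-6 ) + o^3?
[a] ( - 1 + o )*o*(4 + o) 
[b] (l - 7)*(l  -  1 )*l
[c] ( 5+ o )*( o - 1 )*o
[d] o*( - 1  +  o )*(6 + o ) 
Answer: d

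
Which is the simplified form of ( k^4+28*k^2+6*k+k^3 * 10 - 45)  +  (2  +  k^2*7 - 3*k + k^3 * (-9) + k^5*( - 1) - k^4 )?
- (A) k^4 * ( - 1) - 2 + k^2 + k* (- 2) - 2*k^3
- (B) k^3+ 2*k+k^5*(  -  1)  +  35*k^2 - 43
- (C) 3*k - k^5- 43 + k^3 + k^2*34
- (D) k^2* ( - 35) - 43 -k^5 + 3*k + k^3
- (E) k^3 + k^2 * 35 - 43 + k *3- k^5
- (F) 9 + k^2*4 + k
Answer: E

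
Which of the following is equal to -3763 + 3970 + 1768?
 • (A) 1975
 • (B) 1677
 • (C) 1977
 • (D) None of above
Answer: A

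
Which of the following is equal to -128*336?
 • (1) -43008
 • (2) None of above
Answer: 1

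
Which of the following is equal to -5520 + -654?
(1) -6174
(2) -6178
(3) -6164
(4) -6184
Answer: 1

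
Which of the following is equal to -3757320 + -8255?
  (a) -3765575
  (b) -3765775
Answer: a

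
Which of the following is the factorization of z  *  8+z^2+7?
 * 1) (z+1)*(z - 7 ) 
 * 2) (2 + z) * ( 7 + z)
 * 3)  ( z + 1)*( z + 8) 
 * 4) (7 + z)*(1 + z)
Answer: 4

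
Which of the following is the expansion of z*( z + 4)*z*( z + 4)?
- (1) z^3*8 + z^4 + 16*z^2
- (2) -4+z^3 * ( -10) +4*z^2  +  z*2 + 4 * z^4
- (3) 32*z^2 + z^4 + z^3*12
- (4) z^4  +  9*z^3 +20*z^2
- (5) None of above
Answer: 1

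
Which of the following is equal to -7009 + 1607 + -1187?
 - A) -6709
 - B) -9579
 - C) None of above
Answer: C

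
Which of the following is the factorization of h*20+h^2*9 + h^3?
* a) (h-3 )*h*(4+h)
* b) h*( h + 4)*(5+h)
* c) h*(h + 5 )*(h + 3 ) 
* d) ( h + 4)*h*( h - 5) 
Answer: b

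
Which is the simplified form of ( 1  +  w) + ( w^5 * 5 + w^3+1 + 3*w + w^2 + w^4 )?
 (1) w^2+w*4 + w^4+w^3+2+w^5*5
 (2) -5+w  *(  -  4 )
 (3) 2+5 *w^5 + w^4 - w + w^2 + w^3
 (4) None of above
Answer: 1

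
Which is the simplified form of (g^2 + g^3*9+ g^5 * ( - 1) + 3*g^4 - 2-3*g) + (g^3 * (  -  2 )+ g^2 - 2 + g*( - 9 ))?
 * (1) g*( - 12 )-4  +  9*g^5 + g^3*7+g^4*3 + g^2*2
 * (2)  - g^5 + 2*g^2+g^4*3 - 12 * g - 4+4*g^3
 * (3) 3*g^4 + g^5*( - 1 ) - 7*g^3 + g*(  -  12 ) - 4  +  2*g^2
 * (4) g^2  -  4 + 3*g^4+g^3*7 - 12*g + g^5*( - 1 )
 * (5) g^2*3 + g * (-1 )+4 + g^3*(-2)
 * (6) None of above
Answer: 6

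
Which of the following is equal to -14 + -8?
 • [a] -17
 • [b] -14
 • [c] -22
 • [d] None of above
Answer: c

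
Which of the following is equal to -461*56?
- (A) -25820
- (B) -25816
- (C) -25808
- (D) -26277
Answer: B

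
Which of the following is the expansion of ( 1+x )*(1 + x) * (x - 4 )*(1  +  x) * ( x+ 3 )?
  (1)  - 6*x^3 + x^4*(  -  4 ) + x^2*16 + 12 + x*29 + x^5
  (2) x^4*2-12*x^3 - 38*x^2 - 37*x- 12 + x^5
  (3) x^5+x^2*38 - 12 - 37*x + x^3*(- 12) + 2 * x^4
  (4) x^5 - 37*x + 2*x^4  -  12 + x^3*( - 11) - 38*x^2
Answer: 2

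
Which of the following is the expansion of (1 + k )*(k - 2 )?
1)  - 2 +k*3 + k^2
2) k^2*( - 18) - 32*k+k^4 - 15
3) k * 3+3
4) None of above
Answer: 4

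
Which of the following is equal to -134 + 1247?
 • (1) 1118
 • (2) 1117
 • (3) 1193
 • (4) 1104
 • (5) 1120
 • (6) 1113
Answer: 6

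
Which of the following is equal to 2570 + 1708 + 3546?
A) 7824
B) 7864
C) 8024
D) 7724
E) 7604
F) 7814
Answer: A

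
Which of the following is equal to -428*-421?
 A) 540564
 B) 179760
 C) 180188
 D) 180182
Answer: C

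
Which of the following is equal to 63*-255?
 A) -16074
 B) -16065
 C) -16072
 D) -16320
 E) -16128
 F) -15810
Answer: B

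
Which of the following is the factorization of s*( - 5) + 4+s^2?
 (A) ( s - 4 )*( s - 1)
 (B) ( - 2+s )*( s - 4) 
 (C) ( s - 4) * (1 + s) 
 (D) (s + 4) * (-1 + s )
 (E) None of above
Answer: A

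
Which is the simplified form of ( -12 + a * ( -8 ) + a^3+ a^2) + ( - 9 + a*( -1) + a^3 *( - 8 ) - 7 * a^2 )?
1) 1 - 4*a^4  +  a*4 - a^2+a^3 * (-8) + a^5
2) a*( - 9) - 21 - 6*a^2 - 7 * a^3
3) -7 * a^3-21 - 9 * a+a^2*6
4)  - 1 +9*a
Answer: 2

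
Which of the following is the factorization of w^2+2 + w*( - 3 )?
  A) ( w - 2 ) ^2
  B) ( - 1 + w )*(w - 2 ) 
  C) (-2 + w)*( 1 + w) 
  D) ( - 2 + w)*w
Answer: B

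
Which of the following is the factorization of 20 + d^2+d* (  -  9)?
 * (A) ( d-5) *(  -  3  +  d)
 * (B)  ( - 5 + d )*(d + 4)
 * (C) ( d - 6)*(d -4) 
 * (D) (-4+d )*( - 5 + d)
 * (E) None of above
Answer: D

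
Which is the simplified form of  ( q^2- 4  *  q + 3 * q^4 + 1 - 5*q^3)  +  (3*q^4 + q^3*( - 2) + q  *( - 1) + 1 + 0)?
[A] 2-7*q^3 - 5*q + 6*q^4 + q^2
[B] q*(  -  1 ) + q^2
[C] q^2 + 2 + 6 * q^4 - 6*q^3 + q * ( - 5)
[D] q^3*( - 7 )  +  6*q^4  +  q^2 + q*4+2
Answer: A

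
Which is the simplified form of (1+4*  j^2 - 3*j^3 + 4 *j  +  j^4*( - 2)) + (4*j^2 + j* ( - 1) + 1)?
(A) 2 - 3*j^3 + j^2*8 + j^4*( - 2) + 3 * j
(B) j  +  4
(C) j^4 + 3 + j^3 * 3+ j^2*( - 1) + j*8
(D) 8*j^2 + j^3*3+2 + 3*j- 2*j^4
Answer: A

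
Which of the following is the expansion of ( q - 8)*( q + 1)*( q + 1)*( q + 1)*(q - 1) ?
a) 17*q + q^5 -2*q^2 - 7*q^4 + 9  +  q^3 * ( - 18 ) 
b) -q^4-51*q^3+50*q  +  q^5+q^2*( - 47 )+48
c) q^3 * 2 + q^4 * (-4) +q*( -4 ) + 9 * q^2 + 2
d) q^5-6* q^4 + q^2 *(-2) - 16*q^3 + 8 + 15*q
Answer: d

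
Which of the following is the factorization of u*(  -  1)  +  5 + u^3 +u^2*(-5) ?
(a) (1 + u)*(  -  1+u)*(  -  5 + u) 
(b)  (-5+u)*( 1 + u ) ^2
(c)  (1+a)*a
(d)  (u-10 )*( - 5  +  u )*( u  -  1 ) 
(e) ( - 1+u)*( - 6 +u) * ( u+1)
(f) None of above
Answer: a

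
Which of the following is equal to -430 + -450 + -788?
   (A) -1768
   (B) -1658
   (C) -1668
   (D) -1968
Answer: C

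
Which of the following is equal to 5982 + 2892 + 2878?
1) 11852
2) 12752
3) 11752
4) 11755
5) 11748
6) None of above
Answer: 3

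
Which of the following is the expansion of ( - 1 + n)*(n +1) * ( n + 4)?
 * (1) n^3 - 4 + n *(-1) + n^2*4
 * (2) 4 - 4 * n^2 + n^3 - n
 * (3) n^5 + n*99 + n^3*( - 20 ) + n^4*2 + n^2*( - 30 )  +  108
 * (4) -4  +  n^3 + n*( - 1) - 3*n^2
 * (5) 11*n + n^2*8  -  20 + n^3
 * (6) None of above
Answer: 1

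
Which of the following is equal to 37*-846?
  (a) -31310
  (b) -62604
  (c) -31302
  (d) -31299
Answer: c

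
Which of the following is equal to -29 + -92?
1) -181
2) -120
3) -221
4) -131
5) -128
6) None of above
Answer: 6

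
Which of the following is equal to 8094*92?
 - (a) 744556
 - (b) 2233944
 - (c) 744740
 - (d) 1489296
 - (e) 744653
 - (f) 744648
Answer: f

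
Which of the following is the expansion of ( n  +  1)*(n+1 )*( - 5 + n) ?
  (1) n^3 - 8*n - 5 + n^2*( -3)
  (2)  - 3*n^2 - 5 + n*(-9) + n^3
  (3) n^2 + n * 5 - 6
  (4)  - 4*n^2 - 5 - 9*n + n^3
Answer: 2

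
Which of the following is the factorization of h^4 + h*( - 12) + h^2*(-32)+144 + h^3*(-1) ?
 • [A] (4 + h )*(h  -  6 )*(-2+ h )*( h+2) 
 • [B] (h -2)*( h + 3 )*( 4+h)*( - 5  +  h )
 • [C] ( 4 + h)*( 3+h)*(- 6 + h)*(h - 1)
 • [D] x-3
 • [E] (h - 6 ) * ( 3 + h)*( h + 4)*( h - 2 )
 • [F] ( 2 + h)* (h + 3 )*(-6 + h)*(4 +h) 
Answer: E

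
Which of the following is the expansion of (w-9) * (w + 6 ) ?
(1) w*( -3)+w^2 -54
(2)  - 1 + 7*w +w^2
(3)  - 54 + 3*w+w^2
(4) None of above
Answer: 1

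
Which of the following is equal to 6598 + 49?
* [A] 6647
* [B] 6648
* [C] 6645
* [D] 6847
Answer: A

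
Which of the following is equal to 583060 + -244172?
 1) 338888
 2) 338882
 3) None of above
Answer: 1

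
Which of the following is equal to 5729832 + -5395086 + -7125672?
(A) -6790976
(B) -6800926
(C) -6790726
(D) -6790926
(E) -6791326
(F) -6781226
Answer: D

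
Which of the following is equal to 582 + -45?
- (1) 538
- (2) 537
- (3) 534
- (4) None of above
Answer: 2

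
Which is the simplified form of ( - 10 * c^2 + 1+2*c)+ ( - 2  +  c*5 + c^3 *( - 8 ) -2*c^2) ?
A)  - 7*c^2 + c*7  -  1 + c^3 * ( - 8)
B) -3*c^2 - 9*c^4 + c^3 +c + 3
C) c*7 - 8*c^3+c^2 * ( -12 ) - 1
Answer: C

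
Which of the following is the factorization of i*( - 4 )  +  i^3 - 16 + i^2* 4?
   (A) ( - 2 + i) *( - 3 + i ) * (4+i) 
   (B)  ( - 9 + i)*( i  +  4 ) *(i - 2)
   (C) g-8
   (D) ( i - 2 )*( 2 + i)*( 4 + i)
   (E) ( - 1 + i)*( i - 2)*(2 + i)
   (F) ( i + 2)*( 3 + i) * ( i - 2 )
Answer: D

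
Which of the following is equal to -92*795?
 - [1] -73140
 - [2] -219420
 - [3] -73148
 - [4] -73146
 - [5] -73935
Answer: 1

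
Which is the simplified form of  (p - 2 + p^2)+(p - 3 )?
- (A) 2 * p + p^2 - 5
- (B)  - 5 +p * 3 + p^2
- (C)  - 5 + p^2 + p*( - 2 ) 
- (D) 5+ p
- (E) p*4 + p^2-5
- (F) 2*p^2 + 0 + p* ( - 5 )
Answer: A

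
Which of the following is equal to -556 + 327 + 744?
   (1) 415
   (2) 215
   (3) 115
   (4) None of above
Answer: 4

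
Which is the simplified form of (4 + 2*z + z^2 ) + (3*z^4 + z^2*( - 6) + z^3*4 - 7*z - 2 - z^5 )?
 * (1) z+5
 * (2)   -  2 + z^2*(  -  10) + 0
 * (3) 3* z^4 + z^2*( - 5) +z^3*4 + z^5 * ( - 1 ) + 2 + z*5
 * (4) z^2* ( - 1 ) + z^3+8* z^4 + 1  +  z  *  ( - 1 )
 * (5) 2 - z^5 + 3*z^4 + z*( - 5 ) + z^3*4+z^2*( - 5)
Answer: 5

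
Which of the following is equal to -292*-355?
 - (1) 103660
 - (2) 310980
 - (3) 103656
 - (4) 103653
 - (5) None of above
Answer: 1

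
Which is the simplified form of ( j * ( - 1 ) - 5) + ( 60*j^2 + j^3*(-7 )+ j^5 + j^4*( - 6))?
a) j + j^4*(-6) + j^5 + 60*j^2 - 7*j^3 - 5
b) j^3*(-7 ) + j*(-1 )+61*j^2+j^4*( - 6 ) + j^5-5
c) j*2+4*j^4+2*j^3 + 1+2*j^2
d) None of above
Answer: d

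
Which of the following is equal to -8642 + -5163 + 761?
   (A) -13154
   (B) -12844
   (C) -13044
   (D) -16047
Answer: C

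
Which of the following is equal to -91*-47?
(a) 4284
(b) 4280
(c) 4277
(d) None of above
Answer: c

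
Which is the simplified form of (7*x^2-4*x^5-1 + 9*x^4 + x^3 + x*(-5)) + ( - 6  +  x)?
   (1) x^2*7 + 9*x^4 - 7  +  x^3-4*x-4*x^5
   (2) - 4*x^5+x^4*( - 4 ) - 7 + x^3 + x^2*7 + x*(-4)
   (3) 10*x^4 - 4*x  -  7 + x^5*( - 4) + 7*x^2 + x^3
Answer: 1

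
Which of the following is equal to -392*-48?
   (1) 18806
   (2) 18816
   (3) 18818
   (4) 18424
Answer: 2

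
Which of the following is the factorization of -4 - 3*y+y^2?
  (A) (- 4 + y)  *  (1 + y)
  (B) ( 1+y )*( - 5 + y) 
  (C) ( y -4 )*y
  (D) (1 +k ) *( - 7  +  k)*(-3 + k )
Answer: A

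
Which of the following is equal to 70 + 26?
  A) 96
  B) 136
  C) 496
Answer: A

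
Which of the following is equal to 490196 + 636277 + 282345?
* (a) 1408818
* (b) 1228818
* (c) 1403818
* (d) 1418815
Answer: a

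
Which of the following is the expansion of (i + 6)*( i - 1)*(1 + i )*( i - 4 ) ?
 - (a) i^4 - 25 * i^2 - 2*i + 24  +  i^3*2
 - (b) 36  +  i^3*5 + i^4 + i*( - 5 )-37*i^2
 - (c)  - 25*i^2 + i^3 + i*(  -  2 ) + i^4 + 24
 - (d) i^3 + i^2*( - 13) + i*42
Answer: a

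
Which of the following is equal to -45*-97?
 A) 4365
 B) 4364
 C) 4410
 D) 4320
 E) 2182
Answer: A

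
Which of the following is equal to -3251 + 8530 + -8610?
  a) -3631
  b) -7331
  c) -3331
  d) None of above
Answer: c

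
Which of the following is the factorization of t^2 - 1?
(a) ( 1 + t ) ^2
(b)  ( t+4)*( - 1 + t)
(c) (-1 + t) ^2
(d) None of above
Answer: d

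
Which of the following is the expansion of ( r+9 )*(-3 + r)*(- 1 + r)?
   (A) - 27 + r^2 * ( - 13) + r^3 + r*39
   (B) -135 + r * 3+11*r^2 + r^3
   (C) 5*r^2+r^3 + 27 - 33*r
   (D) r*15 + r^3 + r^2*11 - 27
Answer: C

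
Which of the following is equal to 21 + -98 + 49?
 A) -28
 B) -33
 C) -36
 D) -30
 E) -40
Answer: A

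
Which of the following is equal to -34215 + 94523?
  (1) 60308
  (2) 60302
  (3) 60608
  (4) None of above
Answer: 1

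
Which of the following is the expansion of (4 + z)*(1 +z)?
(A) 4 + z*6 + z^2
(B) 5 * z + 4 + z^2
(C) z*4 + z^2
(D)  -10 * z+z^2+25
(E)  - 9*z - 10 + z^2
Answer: B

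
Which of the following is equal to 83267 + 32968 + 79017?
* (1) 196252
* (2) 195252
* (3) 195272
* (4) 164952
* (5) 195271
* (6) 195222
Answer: 2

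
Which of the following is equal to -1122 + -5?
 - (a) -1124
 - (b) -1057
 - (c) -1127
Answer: c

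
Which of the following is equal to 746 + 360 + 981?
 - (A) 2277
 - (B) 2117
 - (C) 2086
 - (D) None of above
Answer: D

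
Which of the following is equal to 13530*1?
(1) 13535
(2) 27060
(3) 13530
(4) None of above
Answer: 3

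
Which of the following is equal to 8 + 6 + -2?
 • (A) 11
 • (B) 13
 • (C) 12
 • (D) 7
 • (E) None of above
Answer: C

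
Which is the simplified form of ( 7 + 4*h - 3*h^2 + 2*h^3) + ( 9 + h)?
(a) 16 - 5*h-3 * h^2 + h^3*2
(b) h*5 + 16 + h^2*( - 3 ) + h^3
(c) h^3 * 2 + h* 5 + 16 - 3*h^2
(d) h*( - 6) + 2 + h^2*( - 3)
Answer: c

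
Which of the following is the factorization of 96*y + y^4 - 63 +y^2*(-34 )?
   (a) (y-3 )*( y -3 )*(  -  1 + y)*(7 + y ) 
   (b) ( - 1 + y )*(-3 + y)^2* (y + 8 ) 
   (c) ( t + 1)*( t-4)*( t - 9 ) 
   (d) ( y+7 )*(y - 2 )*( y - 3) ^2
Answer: a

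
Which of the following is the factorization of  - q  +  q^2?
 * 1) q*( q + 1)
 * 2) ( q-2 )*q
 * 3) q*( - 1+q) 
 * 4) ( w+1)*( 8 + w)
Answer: 3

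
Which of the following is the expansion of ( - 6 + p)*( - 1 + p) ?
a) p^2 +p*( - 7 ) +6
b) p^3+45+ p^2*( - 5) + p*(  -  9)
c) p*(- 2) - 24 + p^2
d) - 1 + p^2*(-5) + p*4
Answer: a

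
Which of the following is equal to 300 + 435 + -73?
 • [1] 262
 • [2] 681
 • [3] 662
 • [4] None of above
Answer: 3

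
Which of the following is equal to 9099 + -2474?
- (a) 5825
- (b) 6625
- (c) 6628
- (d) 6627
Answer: b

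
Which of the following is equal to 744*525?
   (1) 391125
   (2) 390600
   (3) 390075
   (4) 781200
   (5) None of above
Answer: 2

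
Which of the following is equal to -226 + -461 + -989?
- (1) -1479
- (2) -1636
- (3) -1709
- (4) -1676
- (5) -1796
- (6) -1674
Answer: 4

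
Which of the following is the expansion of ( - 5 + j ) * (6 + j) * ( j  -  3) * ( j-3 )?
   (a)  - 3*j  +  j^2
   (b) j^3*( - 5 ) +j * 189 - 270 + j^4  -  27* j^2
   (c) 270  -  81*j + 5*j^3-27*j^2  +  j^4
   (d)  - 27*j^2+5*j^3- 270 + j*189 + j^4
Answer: b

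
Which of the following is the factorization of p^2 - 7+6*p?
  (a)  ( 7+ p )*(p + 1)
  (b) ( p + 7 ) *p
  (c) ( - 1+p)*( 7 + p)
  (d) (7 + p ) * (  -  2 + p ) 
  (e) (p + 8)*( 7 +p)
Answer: c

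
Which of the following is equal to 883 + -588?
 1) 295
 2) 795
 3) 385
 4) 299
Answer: 1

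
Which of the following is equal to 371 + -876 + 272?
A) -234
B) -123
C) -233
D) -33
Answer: C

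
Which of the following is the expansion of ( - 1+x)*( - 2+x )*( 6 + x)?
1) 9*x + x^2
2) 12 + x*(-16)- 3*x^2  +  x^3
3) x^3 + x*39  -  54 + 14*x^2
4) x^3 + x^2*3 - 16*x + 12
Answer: 4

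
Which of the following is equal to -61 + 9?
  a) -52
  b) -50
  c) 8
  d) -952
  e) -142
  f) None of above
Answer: a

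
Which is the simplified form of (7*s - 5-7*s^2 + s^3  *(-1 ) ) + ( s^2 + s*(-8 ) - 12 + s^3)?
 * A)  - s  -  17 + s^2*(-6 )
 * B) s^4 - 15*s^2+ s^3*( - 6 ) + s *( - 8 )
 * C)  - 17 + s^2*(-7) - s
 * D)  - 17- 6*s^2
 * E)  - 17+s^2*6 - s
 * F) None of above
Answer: A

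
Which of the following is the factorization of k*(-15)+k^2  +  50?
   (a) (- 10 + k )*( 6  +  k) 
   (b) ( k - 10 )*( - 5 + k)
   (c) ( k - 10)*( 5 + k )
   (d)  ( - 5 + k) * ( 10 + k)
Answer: b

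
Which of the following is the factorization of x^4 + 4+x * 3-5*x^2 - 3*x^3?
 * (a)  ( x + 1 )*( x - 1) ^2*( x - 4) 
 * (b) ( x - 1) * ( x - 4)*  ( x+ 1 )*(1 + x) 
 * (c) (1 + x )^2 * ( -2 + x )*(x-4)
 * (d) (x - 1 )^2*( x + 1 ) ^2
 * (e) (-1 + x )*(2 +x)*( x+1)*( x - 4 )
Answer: b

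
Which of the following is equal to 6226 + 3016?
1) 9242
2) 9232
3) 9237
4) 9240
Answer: 1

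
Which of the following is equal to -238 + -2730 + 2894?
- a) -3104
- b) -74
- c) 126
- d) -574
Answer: b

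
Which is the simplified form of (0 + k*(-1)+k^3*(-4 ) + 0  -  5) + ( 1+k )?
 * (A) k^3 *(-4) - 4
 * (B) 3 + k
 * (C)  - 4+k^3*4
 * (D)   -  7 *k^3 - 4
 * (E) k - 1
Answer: A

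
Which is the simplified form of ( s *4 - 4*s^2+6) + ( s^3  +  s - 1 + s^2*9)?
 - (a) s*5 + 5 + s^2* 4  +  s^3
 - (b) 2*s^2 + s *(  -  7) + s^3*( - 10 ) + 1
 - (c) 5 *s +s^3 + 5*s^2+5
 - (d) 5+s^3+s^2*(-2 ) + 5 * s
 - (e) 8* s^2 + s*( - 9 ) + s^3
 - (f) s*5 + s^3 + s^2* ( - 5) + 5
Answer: c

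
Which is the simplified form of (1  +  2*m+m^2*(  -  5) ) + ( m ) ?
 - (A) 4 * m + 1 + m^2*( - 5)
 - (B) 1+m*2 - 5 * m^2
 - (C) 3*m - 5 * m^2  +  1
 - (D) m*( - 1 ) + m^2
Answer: C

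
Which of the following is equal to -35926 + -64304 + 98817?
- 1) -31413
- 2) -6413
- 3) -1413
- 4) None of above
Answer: 3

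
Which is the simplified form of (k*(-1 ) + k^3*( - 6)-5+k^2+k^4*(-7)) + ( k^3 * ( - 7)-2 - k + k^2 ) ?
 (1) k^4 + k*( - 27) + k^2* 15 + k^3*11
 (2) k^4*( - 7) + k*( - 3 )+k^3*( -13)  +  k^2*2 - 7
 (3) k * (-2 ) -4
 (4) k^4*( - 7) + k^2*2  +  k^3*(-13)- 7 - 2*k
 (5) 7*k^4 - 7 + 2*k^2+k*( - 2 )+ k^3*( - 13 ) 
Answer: 4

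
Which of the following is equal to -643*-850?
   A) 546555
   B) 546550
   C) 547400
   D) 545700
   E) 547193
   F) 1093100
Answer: B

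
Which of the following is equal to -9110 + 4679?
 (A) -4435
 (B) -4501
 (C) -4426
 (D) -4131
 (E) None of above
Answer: E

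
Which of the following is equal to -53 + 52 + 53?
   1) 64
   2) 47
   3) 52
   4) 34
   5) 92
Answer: 3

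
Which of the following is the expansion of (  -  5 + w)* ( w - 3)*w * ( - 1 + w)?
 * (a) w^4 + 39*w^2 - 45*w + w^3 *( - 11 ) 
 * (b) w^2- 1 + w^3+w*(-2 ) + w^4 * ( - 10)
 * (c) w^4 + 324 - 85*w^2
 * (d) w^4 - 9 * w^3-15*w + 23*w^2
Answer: d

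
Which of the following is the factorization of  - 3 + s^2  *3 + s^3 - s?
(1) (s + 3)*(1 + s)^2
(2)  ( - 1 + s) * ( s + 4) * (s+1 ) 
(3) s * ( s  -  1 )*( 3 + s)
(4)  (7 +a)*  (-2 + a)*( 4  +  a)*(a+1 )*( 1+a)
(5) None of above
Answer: 5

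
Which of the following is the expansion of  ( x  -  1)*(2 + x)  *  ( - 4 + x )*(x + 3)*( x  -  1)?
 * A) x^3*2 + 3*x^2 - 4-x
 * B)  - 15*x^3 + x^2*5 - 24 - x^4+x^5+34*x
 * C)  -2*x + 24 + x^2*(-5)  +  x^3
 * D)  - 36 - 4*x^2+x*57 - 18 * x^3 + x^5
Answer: B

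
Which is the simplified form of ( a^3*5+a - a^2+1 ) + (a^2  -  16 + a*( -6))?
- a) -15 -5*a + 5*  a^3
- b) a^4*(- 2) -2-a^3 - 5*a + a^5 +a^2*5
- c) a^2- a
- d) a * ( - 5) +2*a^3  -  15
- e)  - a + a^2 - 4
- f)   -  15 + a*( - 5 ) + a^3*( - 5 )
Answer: a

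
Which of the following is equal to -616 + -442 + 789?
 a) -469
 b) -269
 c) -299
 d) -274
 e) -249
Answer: b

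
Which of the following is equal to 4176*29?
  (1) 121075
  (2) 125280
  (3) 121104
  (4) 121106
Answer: 3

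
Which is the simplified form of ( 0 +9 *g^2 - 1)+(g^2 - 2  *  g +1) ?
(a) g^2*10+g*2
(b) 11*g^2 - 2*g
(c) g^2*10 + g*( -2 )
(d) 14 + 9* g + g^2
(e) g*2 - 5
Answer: c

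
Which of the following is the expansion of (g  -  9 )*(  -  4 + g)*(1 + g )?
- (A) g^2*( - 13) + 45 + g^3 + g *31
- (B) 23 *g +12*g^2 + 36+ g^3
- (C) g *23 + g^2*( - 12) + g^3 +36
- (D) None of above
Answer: C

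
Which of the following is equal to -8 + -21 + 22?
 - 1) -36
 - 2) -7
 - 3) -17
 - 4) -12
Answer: 2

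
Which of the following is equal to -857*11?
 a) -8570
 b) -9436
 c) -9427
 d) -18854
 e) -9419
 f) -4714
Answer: c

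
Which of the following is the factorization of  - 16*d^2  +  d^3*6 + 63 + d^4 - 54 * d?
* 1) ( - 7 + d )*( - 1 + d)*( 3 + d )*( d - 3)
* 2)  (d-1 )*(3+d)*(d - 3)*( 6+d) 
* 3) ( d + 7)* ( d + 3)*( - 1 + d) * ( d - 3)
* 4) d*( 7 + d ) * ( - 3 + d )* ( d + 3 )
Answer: 3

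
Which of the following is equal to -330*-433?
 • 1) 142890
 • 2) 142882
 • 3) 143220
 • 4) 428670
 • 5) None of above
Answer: 1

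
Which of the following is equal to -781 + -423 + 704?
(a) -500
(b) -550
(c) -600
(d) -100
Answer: a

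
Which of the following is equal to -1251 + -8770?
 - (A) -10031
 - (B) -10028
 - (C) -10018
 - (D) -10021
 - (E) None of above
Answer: D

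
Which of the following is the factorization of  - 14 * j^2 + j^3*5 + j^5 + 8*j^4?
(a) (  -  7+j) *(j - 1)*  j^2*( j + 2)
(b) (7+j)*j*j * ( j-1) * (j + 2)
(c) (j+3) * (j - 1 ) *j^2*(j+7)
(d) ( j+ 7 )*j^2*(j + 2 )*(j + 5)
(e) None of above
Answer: b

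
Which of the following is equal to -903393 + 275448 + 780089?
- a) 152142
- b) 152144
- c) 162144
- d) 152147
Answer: b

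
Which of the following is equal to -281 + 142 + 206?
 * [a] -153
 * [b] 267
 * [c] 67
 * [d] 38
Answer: c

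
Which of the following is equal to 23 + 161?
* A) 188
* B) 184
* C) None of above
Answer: B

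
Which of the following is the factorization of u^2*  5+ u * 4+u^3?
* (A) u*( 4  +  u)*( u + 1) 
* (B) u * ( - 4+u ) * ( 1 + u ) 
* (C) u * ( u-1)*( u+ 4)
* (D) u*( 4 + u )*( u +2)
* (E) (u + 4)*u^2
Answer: A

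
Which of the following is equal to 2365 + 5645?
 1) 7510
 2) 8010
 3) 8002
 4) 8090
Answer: 2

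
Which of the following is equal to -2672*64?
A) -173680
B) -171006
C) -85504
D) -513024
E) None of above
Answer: E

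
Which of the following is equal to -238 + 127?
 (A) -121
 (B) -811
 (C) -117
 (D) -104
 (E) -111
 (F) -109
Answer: E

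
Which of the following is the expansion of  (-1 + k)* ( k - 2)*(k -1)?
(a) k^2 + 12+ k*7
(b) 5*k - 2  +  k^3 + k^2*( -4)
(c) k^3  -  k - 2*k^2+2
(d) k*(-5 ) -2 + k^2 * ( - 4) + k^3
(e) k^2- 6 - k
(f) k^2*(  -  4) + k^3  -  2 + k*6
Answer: b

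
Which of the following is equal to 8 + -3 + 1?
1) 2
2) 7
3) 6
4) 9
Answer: 3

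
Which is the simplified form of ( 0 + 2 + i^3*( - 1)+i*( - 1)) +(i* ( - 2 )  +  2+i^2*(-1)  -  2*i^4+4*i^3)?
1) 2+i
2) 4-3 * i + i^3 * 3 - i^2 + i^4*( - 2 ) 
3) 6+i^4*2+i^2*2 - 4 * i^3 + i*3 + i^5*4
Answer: 2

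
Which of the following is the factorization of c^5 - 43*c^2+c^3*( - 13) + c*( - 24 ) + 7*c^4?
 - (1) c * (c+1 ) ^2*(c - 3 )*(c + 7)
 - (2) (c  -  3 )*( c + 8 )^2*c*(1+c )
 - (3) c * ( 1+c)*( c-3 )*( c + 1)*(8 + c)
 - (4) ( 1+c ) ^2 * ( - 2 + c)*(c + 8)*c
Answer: 3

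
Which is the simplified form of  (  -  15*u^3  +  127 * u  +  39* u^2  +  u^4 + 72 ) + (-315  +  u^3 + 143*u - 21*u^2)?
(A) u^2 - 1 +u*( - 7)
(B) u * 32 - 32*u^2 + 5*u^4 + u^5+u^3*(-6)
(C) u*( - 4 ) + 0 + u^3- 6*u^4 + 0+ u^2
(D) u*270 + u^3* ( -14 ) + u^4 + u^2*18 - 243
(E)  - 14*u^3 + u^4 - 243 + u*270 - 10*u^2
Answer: D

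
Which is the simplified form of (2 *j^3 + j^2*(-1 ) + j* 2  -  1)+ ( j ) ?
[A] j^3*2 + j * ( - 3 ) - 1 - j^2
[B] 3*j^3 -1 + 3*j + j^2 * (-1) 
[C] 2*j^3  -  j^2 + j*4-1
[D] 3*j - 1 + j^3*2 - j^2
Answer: D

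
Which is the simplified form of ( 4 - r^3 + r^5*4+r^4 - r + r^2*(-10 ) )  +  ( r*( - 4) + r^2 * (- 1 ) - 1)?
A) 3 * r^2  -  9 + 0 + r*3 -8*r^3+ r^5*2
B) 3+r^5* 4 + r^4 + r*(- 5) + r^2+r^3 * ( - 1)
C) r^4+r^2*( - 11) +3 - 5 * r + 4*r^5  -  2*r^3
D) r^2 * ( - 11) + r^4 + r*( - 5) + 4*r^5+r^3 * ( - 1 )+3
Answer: D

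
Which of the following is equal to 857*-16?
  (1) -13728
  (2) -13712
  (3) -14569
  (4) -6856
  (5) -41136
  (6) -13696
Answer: 2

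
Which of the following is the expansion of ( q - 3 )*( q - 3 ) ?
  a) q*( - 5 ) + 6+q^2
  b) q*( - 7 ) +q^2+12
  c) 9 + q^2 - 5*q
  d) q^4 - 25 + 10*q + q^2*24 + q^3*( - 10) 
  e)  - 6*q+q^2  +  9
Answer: e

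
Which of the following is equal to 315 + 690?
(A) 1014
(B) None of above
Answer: B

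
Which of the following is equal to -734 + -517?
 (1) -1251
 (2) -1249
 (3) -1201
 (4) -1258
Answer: 1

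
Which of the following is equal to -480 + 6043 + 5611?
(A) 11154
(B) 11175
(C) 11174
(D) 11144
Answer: C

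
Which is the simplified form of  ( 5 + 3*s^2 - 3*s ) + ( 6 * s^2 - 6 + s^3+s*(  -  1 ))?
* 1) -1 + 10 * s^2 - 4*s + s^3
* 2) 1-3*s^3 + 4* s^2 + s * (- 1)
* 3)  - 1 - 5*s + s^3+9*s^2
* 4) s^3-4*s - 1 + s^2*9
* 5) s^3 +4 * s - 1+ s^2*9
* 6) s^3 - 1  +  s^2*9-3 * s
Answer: 4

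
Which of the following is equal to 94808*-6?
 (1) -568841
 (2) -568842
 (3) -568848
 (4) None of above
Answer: 3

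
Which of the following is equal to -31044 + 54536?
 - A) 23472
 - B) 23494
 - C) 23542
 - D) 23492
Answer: D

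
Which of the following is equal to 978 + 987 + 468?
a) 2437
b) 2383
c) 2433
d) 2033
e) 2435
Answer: c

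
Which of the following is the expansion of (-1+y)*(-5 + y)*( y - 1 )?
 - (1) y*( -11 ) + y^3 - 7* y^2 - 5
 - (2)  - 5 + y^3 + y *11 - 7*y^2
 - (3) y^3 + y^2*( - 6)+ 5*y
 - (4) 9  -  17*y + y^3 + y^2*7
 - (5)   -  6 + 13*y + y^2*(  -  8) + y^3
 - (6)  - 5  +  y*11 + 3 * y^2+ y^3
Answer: 2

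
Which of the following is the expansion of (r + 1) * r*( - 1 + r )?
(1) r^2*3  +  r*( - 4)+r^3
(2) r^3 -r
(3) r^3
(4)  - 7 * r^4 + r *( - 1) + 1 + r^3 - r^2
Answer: 2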